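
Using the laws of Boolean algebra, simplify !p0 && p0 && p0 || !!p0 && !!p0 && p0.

p0

!p0 && p0 && p0 || !!p0 && !!p0 && p0
= !p0 && p0 && p0 || !!p0 && p0   [idempotence]
= !p0 && p0 || !!p0 && p0   [idempotence]
= !p0 && p0 || p0 && p0   [double negation]
= p0   [distribution]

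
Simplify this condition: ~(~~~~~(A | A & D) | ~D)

A & D

~(~~~~~(A | A & D) | ~D)
= ~(~~~(A | A & D) | ~D)   (double negation)
= ~(~~~A | ~D)   (absorption)
= ~(~A | ~D)   (double negation)
= A & D   (De Morgan)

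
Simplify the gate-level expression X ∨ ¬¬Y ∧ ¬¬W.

X ∨ ¬¬Y ∧ ¬¬W
= X ∨ ¬¬Y ∧ W
= X ∨ Y ∧ W

X ∨ Y ∧ W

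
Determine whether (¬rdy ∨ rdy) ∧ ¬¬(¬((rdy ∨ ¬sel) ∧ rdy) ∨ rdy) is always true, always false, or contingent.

always true

(¬rdy ∨ rdy) ∧ ¬¬(¬((rdy ∨ ¬sel) ∧ rdy) ∨ rdy)
= (¬rdy ∨ rdy) ∧ (¬((rdy ∨ ¬sel) ∧ rdy) ∨ rdy)   — double negation
= ¬((rdy ∨ ¬sel) ∧ rdy) ∨ rdy   — complement / identity
= ¬rdy ∨ rdy   — absorption
= True   — complement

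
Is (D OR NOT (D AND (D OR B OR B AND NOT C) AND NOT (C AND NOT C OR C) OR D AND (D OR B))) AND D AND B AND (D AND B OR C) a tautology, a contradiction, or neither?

neither

(D OR NOT (D AND (D OR B OR B AND NOT C) AND NOT (C AND NOT C OR C) OR D AND (D OR B))) AND D AND B AND (D AND B OR C)
= (D OR NOT (D AND (D OR B OR B AND NOT C) AND NOT (C AND NOT C OR C) OR D AND (D OR B))) AND D AND B
= (D OR NOT (D AND (D OR B) AND NOT (C AND NOT C OR C) OR D AND (D OR B))) AND D AND B
= (D OR NOT (D AND (D OR B) AND NOT C OR D AND (D OR B))) AND D AND B
= (D OR NOT (D AND (D OR B))) AND D AND B
= (D OR NOT D) AND D AND B
= D AND B
This depends on B, D, so it is not a constant.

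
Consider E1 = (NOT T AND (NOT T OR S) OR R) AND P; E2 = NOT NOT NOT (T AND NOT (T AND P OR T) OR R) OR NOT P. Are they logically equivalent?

E1: (NOT T AND (NOT T OR S) OR R) AND P
    = (NOT T OR R) AND P   [absorption]
E2: NOT NOT NOT (T AND NOT (T AND P OR T) OR R) OR NOT P
    = NOT NOT NOT (T AND NOT T OR R) OR NOT P   [absorption]
    = NOT (T AND NOT T OR R) OR NOT P   [double negation]
    = NOT R OR NOT P   [complement / identity]
These differ: at P=0, R=1, S=0, T=1, E1 = 0 but E2 = 1.

No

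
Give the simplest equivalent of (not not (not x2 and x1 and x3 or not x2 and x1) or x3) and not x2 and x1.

not x2 and x1

(not not (not x2 and x1 and x3 or not x2 and x1) or x3) and not x2 and x1
= (not not (not x2 and x1) or x3) and not x2 and x1   (absorption)
= (not x2 and x1 or x3) and not x2 and x1   (double negation)
= not x2 and x1   (absorption)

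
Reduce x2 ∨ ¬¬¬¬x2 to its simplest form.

x2 ∨ ¬¬¬¬x2
= x2 ∨ ¬¬x2   — double negation
= x2 ∨ x2   — double negation
= x2   — idempotence

x2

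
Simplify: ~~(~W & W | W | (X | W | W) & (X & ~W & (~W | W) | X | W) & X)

W | X

~~(~W & W | W | (X | W | W) & (X & ~W & (~W | W) | X | W) & X)
= ~~(~W & W | W | (X | W | W) & (X & ~W | X | W) & X)
= ~~(~W & W | W | (X | W | W) & (X | W) & X)
= ~~(~W & W | W | (X | W) & X)
= ~W & W | W | (X | W) & X
= W | (X | W) & X
= W | X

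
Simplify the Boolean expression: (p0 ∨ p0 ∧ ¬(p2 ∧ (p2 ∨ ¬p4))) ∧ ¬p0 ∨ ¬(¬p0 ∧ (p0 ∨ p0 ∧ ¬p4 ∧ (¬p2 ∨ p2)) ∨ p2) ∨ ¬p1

(p0 ∨ p0 ∧ ¬(p2 ∧ (p2 ∨ ¬p4))) ∧ ¬p0 ∨ ¬(¬p0 ∧ (p0 ∨ p0 ∧ ¬p4 ∧ (¬p2 ∨ p2)) ∨ p2) ∨ ¬p1
= (p0 ∨ p0 ∧ ¬p2) ∧ ¬p0 ∨ ¬(¬p0 ∧ (p0 ∨ p0 ∧ ¬p4 ∧ (¬p2 ∨ p2)) ∨ p2) ∨ ¬p1   — absorption
= (p0 ∨ p0 ∧ ¬p2) ∧ ¬p0 ∨ ¬(¬p0 ∧ (p0 ∨ p0 ∧ ¬p4) ∨ p2) ∨ ¬p1   — complement / identity
= (p0 ∨ p0 ∧ ¬p2) ∧ ¬p0 ∨ ¬(¬p0 ∧ p0 ∨ p2) ∨ ¬p1   — absorption
= p0 ∧ ¬p0 ∨ ¬(¬p0 ∧ p0 ∨ p2) ∨ ¬p1   — absorption
= p0 ∧ ¬p0 ∨ ¬p2 ∨ ¬p1   — complement / identity
= ¬p2 ∨ ¬p1   — complement / identity

¬p2 ∨ ¬p1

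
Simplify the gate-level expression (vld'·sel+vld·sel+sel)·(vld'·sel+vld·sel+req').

(vld'·sel+vld·sel+sel)·(vld'·sel+vld·sel+req')
= sel·req'+vld'·sel+vld·sel   — distribution
= sel·req'+sel   — distribution
= sel   — absorption

sel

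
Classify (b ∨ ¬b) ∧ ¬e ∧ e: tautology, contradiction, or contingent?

contradiction

(b ∨ ¬b) ∧ ¬e ∧ e
= ¬e ∧ e   [complement / identity]
= False   [complement]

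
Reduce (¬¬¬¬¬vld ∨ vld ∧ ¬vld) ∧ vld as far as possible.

(¬¬¬¬¬vld ∨ vld ∧ ¬vld) ∧ vld
= (¬¬¬vld ∨ vld ∧ ¬vld) ∧ vld
= (¬vld ∨ vld ∧ ¬vld) ∧ vld
= ¬vld ∧ vld
= False

False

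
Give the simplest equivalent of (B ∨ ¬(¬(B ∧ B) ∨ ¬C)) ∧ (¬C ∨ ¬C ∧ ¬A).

B ∧ ¬C

(B ∨ ¬(¬(B ∧ B) ∨ ¬C)) ∧ (¬C ∨ ¬C ∧ ¬A)
= (B ∨ B ∧ B ∧ C) ∧ (¬C ∨ ¬C ∧ ¬A)
= (B ∨ B ∧ C) ∧ (¬C ∨ ¬C ∧ ¬A)
= B ∧ (¬C ∨ ¬C ∧ ¬A)
= B ∧ ¬C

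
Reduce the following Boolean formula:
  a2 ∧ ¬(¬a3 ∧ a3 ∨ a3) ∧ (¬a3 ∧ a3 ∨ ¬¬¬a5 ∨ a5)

a2 ∧ ¬(¬a3 ∧ a3 ∨ a3) ∧ (¬a3 ∧ a3 ∨ ¬¬¬a5 ∨ a5)
= a2 ∧ ¬(¬a3 ∧ a3 ∨ a3) ∧ (¬a3 ∧ a3 ∨ ¬a5 ∨ a5)   — double negation
= a2 ∧ ¬(¬a3 ∧ a3 ∨ a3) ∧ (¬a5 ∨ a5)   — complement / identity
= a2 ∧ ¬(¬a3 ∧ a3 ∨ a3)   — complement / identity
= a2 ∧ ¬a3   — complement / identity

a2 ∧ ¬a3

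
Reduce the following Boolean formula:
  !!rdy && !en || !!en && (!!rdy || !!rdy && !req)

rdy

!!rdy && !en || !!en && (!!rdy || !!rdy && !req)
= !!rdy && !en || !!en && !!rdy
= !!rdy && !en || en && !!rdy
= !!rdy
= rdy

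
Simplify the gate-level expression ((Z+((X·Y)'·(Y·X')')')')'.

Z+Y

((Z+((X·Y)'·(Y·X')')')')'
= ((Z+X·Y+Y·X')')'
= ((Z+Y)')'
= Z+Y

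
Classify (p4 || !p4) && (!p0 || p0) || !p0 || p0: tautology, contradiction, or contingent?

(p4 || !p4) && (!p0 || p0) || !p0 || p0
= !p0 || p0 || !p0 || p0   (complement / identity)
= !p0 || p0   (idempotence)
= true   (complement)

tautology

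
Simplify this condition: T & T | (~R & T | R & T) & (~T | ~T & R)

T

T & T | (~R & T | R & T) & (~T | ~T & R)
= T & T | (~R & T | R & T) & ~T   (absorption)
= T & T | T & ~T   (distribution)
= T   (distribution)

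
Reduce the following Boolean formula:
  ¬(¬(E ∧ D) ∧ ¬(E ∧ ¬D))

E

¬(¬(E ∧ D) ∧ ¬(E ∧ ¬D))
= E ∧ D ∨ E ∧ ¬D   — De Morgan
= E   — distribution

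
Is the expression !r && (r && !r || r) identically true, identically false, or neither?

!r && (r && !r || r)
= !r && r   (complement / identity)
= false   (complement)

identically false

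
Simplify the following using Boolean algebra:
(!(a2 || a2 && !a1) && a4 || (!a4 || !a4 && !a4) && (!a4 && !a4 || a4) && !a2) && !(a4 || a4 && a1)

(!(a2 || a2 && !a1) && a4 || (!a4 || !a4 && !a4) && (!a4 && !a4 || a4) && !a2) && !(a4 || a4 && a1)
= (!(a2 || a2 && !a1) && a4 || (!a4 && !a4 || !a4 && a4) && !a2) && !(a4 || a4 && a1)   [distribution]
= (!(a2 || a2 && !a1) && a4 || !a4 && !a2) && !(a4 || a4 && a1)   [distribution]
= (!a2 && a4 || !a4 && !a2) && !(a4 || a4 && a1)   [absorption]
= !a2 && !(a4 || a4 && a1)   [distribution]
= !a2 && !a4   [absorption]

!a2 && !a4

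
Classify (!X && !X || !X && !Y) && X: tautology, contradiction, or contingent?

contradiction

(!X && !X || !X && !Y) && X
= (!X || !Y) && !X && X   [distribution]
= !X && X   [absorption]
= false   [complement]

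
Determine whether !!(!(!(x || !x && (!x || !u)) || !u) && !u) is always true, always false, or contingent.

!!(!(!(x || !x && (!x || !u)) || !u) && !u)
= !!(!(!(x || !x) || !u) && !u)   [absorption]
= !!((x || !x) && u && !u)   [De Morgan]
= !!(u && !u)   [complement / identity]
= u && !u   [double negation]
= false   [complement]

always false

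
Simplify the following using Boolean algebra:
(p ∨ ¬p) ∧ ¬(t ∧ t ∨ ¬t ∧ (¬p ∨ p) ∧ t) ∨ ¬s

(p ∨ ¬p) ∧ ¬(t ∧ t ∨ ¬t ∧ (¬p ∨ p) ∧ t) ∨ ¬s
= ¬(t ∧ t ∨ ¬t ∧ (¬p ∨ p) ∧ t) ∨ ¬s   — complement / identity
= ¬(t ∧ t ∨ ¬t ∧ t) ∨ ¬s   — complement / identity
= ¬t ∨ ¬s   — distribution

¬t ∨ ¬s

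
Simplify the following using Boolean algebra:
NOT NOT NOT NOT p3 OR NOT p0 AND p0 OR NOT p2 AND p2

NOT NOT NOT NOT p3 OR NOT p0 AND p0 OR NOT p2 AND p2
= NOT NOT NOT NOT p3 OR NOT p0 AND p0   [complement / identity]
= NOT NOT NOT NOT p3   [complement / identity]
= NOT NOT p3   [double negation]
= p3   [double negation]

p3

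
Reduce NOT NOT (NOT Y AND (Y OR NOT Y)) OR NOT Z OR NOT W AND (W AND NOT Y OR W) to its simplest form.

NOT Y OR NOT Z

NOT NOT (NOT Y AND (Y OR NOT Y)) OR NOT Z OR NOT W AND (W AND NOT Y OR W)
= NOT NOT NOT Y OR NOT Z OR NOT W AND (W AND NOT Y OR W)   — complement / identity
= NOT Y OR NOT Z OR NOT W AND (W AND NOT Y OR W)   — double negation
= NOT Y OR NOT Z OR NOT W AND W   — absorption
= NOT Y OR NOT Z   — complement / identity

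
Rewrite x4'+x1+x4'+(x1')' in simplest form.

x4'+x1

x4'+x1+x4'+(x1')'
= x4'+x1+x4'+x1
= x4'+x1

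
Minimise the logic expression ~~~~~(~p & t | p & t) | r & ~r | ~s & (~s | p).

~~~~~(~p & t | p & t) | r & ~r | ~s & (~s | p)
= ~~~~~(~p & t | p & t) | ~s & (~s | p)
= ~~~(~p & t | p & t) | ~s & (~s | p)
= ~~~t | ~s & (~s | p)
= ~t | ~s & (~s | p)
= ~t | ~s

~t | ~s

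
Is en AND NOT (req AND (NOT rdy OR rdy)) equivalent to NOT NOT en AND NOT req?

E1: en AND NOT (req AND (NOT rdy OR rdy))
    = en AND NOT req   [complement / identity]
E2: NOT NOT en AND NOT req
    = en AND NOT req   [double negation]
Both reduce to en AND NOT req, so they are equivalent.

Yes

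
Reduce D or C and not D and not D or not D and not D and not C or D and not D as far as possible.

True

D or C and not D and not D or not D and not D and not C or D and not D
= D or not D and not D or D and not D   (distribution)
= D or not D   (distribution)
= True   (complement)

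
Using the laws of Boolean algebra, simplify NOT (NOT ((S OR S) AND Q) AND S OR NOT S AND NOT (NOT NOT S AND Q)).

S AND Q

NOT (NOT ((S OR S) AND Q) AND S OR NOT S AND NOT (NOT NOT S AND Q))
= NOT (NOT ((S OR S) AND Q) AND S OR NOT S AND NOT (S AND Q))   [double negation]
= NOT (NOT (S AND Q) AND S OR NOT S AND NOT (S AND Q))   [idempotence]
= NOT NOT (S AND Q)   [distribution]
= S AND Q   [double negation]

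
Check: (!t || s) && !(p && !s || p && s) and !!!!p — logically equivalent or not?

No

E1: (!t || s) && !(p && !s || p && s)
    = (!t || s) && !p   (distribution)
E2: !!!!p
    = !!p   (double negation)
    = p   (double negation)
These differ: at p=0, s=1, t=1, E1 = 1 but E2 = 0.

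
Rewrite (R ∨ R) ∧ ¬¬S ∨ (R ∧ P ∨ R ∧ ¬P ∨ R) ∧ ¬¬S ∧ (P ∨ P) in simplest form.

(R ∨ R) ∧ ¬¬S ∨ (R ∧ P ∨ R ∧ ¬P ∨ R) ∧ ¬¬S ∧ (P ∨ P)
= (R ∨ R) ∧ ¬¬S ∨ (R ∨ R) ∧ ¬¬S ∧ (P ∨ P)   — distribution
= (R ∨ R) ∧ ¬¬S ∨ (R ∨ R) ∧ ¬¬S ∧ P   — idempotence
= (R ∨ R) ∧ ¬¬S   — absorption
= R ∧ ¬¬S   — idempotence
= R ∧ S   — double negation

R ∧ S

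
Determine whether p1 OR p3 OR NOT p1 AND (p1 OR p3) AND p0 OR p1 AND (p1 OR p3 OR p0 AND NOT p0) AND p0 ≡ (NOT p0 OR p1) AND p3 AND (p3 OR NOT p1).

E1: p1 OR p3 OR NOT p1 AND (p1 OR p3) AND p0 OR p1 AND (p1 OR p3 OR p0 AND NOT p0) AND p0
    = p1 OR p3 OR NOT p1 AND (p1 OR p3) AND p0 OR p1 AND (p1 OR p3) AND p0   — complement / identity
    = p1 OR p3 OR (p1 OR p3) AND p0   — distribution
    = p1 OR p3   — absorption
E2: (NOT p0 OR p1) AND p3 AND (p3 OR NOT p1)
    = (NOT p0 OR p1) AND p3   — absorption
These differ: at p0=1, p1=1, p3=0, E1 = 1 but E2 = 0.

No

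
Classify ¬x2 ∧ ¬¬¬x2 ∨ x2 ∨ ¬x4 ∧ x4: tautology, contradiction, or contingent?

tautology

¬x2 ∧ ¬¬¬x2 ∨ x2 ∨ ¬x4 ∧ x4
= ¬x2 ∧ ¬¬¬x2 ∨ x2   — complement / identity
= ¬x2 ∧ ¬x2 ∨ x2   — double negation
= ¬x2 ∨ x2   — idempotence
= True   — complement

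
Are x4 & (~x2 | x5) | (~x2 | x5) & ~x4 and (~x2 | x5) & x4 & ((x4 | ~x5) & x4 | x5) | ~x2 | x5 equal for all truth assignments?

E1: x4 & (~x2 | x5) | (~x2 | x5) & ~x4
    = ~x2 | x5
E2: (~x2 | x5) & x4 & ((x4 | ~x5) & x4 | x5) | ~x2 | x5
    = (~x2 | x5) & x4 & (x4 | x5) | ~x2 | x5
    = (~x2 | x5) & x4 | ~x2 | x5
    = ~x2 | x5
Both reduce to ~x2 | x5, so they are equivalent.

Yes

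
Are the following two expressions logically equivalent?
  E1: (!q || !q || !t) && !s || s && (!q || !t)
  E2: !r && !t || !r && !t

No

E1: (!q || !q || !t) && !s || s && (!q || !t)
    = (!q || !t) && !s || s && (!q || !t)   [idempotence]
    = !q || !t   [distribution]
E2: !r && !t || !r && !t
    = (!r || !r) && !t   [distribution]
    = !r && !t   [idempotence]
These differ: at q=0, r=1, s=0, t=0, E1 = 1 but E2 = 0.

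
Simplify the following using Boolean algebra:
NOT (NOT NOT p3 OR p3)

NOT (NOT NOT p3 OR p3)
= NOT (p3 OR p3)   — double negation
= NOT p3   — idempotence

NOT p3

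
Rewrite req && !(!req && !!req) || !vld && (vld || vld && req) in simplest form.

req && !(!req && !!req) || !vld && (vld || vld && req)
= req && (req || !req) || !vld && (vld || vld && req)   — De Morgan
= req || !vld && (vld || vld && req)   — complement / identity
= req || !vld && vld   — absorption
= req   — complement / identity

req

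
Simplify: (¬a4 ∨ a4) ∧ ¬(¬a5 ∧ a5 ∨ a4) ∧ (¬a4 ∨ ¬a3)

¬a4

(¬a4 ∨ a4) ∧ ¬(¬a5 ∧ a5 ∨ a4) ∧ (¬a4 ∨ ¬a3)
= (¬a4 ∨ a4) ∧ ¬a4 ∧ (¬a4 ∨ ¬a3)   (complement / identity)
= (¬a4 ∨ a4) ∧ ¬a4   (absorption)
= ¬a4   (complement / identity)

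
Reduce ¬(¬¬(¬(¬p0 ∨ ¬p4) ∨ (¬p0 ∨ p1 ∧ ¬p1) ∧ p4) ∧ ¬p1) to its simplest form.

¬(¬¬(¬(¬p0 ∨ ¬p4) ∨ (¬p0 ∨ p1 ∧ ¬p1) ∧ p4) ∧ ¬p1)
= ¬(¬¬(p0 ∧ p4 ∨ (¬p0 ∨ p1 ∧ ¬p1) ∧ p4) ∧ ¬p1)   — De Morgan
= ¬(¬¬(p0 ∧ p4 ∨ ¬p0 ∧ p4) ∧ ¬p1)   — complement / identity
= ¬(¬¬p4 ∧ ¬p1)   — distribution
= ¬p4 ∨ p1   — De Morgan

¬p4 ∨ p1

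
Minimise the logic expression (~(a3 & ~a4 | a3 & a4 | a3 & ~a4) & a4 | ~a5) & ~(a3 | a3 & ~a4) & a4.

~a3 & a4

(~(a3 & ~a4 | a3 & a4 | a3 & ~a4) & a4 | ~a5) & ~(a3 | a3 & ~a4) & a4
= (~(a3 | a3 & ~a4) & a4 | ~a5) & ~(a3 | a3 & ~a4) & a4   (distribution)
= ~(a3 | a3 & ~a4) & a4   (absorption)
= ~a3 & a4   (absorption)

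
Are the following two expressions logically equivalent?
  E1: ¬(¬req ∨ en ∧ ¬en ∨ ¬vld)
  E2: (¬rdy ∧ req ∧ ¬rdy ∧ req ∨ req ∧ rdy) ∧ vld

Yes

E1: ¬(¬req ∨ en ∧ ¬en ∨ ¬vld)
    = ¬(¬req ∨ ¬vld)
    = req ∧ vld
E2: (¬rdy ∧ req ∧ ¬rdy ∧ req ∨ req ∧ rdy) ∧ vld
    = (¬rdy ∧ req ∨ req ∧ rdy) ∧ vld
    = req ∧ vld
Both reduce to req ∧ vld, so they are equivalent.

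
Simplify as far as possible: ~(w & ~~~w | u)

~u

~(w & ~~~w | u)
= ~(w & ~w | u)   [double negation]
= ~u   [complement / identity]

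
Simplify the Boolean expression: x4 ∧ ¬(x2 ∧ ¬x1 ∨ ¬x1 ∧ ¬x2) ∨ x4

x4

x4 ∧ ¬(x2 ∧ ¬x1 ∨ ¬x1 ∧ ¬x2) ∨ x4
= x4 ∧ ¬¬x1 ∨ x4
= x4 ∧ x1 ∨ x4
= x4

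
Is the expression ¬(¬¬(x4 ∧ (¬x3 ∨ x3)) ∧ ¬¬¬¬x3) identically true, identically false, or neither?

¬(¬¬(x4 ∧ (¬x3 ∨ x3)) ∧ ¬¬¬¬x3)
= ¬(¬¬(x4 ∧ (¬x3 ∨ x3)) ∧ ¬¬x3)   — double negation
= ¬(¬¬x4 ∧ ¬¬x3)   — complement / identity
= ¬x4 ∨ ¬x3   — De Morgan
This depends on x3, x4, so it is not a constant.

neither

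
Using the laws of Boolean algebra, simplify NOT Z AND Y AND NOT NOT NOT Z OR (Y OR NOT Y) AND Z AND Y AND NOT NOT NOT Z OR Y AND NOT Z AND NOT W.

NOT Z AND Y AND NOT NOT NOT Z OR (Y OR NOT Y) AND Z AND Y AND NOT NOT NOT Z OR Y AND NOT Z AND NOT W
= NOT Z AND Y AND NOT NOT NOT Z OR Z AND Y AND NOT NOT NOT Z OR Y AND NOT Z AND NOT W
= Y AND NOT NOT NOT Z OR Y AND NOT Z AND NOT W
= Y AND NOT Z OR Y AND NOT Z AND NOT W
= Y AND NOT Z

Y AND NOT Z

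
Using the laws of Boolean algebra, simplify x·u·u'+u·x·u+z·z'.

x·u·u'+u·x·u+z·z'
= x·u·u'+u·x·u   [complement / identity]
= x·u   [distribution]

x·u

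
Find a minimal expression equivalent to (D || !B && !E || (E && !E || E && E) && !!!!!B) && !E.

(D || !B && !E || (E && !E || E && E) && !!!!!B) && !E
= (D || !B && !E || E && !!!!!B) && !E   [distribution]
= (D || !B && !E || E && !!!B) && !E   [double negation]
= (D || !B && !E || E && !B) && !E   [double negation]
= (D || !B) && !E   [distribution]

(D || !B) && !E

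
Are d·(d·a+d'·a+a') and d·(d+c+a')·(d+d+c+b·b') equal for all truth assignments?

E1: d·(d·a+d'·a+a')
    = d·(a+a')   [distribution]
    = d   [complement / identity]
E2: d·(d+c+a')·(d+d+c+b·b')
    = d·(d+c+a')·(d+c+b·b')   [idempotence]
    = d·(d+c+a')·(d+c)   [complement / identity]
    = d·(d+c)   [absorption]
    = d   [absorption]
Both reduce to d, so they are equivalent.

Yes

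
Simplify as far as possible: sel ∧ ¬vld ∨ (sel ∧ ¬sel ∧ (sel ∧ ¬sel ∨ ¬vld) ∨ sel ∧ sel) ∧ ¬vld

sel ∧ ¬vld

sel ∧ ¬vld ∨ (sel ∧ ¬sel ∧ (sel ∧ ¬sel ∨ ¬vld) ∨ sel ∧ sel) ∧ ¬vld
= sel ∧ ¬vld ∨ (sel ∧ ¬sel ∨ sel ∧ sel) ∧ ¬vld   (absorption)
= sel ∧ ¬vld ∨ sel ∧ ¬vld   (distribution)
= sel ∧ ¬vld   (idempotence)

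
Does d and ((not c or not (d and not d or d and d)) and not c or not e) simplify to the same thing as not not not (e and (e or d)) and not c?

E1: d and ((not c or not (d and not d or d and d)) and not c or not e)
    = d and ((not c or not d) and not c or not e)   (distribution)
    = d and (not c or not e)   (absorption)
E2: not not not (e and (e or d)) and not c
    = not not not e and not c   (absorption)
    = not e and not c   (double negation)
These differ: at c=0, d=0, e=0, E1 = 0 but E2 = 1.

No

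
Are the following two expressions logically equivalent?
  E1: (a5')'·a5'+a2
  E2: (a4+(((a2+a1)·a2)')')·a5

E1: (a5')'·a5'+a2
    = a5·a5'+a2   (double negation)
    = a2   (complement / identity)
E2: (a4+(((a2+a1)·a2)')')·a5
    = (a4+(a2+a1)·a2)·a5   (double negation)
    = (a4+a2)·a5   (absorption)
These differ: at a1=0, a2=1, a4=1, a5=0, E1 = 1 but E2 = 0.

No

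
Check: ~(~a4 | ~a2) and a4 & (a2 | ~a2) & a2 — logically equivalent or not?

E1: ~(~a4 | ~a2)
    = a4 & a2   (De Morgan)
E2: a4 & (a2 | ~a2) & a2
    = a4 & a2   (complement / identity)
Both reduce to a4 & a2, so they are equivalent.

Yes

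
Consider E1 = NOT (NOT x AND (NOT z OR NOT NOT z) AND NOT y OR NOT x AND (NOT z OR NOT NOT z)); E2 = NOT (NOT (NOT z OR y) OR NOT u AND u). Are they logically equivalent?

No

E1: NOT (NOT x AND (NOT z OR NOT NOT z) AND NOT y OR NOT x AND (NOT z OR NOT NOT z))
    = NOT (NOT x AND (NOT z OR NOT NOT z))   [absorption]
    = NOT (NOT x AND (NOT z OR z))   [double negation]
    = NOT NOT x   [complement / identity]
    = x   [double negation]
E2: NOT (NOT (NOT z OR y) OR NOT u AND u)
    = NOT NOT (NOT z OR y)   [complement / identity]
    = NOT z OR y   [double negation]
These differ: at u=0, x=0, y=1, z=1, E1 = 0 but E2 = 1.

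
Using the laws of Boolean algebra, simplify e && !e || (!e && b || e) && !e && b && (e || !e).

e && !e || (!e && b || e) && !e && b && (e || !e)
= e && !e || (!e && b || e) && !e && b   — complement / identity
= e && !e || !e && b   — absorption
= !e && b   — complement / identity

!e && b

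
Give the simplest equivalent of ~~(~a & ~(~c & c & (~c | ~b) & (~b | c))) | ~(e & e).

~a | ~e

~~(~a & ~(~c & c & (~c | ~b) & (~b | c))) | ~(e & e)
= ~~(~a & ~(~c & c & (~c | ~b) & (~b | c))) | ~e   (idempotence)
= ~(a | ~c & c & (~c | ~b) & (~b | c)) | ~e   (De Morgan)
= ~(a | ~c & c & (~c & c | ~b)) | ~e   (distribution)
= ~(a | ~c & c) | ~e   (absorption)
= ~a | ~e   (complement / identity)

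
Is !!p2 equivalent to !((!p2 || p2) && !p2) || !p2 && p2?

E1: !!p2
    = p2   (double negation)
E2: !((!p2 || p2) && !p2) || !p2 && p2
    = !((!p2 || p2) && !p2)   (complement / identity)
    = !!p2   (complement / identity)
    = p2   (double negation)
Both reduce to p2, so they are equivalent.

Yes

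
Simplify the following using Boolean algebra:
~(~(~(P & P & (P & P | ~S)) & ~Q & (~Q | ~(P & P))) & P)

~P

~(~(~(P & P & (P & P | ~S)) & ~Q & (~Q | ~(P & P))) & P)
= ~(~(~(P & P) & ~Q & (~Q | ~(P & P))) & P)   [absorption]
= ~(~(~(P & P) & ~Q & (~Q | ~P)) & P)   [idempotence]
= ~(~(~P & ~Q & (~Q | ~P)) & P)   [idempotence]
= ~(~(~P & ~Q) & P)   [absorption]
= ~((P | Q) & P)   [De Morgan]
= ~P   [absorption]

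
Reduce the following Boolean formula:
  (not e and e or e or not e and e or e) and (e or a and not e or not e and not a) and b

(not e and e or e or not e and e or e) and (e or a and not e or not e and not a) and b
= (not e and e or e or not e and e or e) and (e or not e) and b   [distribution]
= (not e and e or e) and (e or not e) and b   [idempotence]
= (not e and e or e) and b   [complement / identity]
= e and b   [complement / identity]

e and b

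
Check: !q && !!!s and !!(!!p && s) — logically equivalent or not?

E1: !q && !!!s
    = !q && !s   (double negation)
E2: !!(!!p && s)
    = !!p && s   (double negation)
    = p && s   (double negation)
These differ: at p=1, q=0, s=0, E1 = 1 but E2 = 0.

No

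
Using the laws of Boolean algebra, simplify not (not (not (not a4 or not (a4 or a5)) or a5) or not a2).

(a4 or a5) and a2

not (not (not (not a4 or not (a4 or a5)) or a5) or not a2)
= not (not (a4 and (a4 or a5) or a5) or not a2)   [De Morgan]
= not (not (a4 or a5) or not a2)   [absorption]
= (a4 or a5) and a2   [De Morgan]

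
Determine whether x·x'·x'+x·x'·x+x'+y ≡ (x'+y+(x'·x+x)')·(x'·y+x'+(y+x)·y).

Yes

E1: x·x'·x'+x·x'·x+x'+y
    = x·x'+x'+y   [distribution]
    = x'+y   [complement / identity]
E2: (x'+y+(x'·x+x)')·(x'·y+x'+(y+x)·y)
    = (x'+y+(x'·x+x)')·(x'+(y+x)·y)   [absorption]
    = (x'+y+x')·(x'+(y+x)·y)   [complement / identity]
    = (x'+y+x')·(x'+y)   [absorption]
    = x'+y   [absorption]
Both reduce to x'+y, so they are equivalent.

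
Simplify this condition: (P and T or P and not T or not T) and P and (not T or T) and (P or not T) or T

P or T

(P and T or P and not T or not T) and P and (not T or T) and (P or not T) or T
= (P and T or P and not T or not T) and P and (P or not T) or T
= (P or not T) and P and (P or not T) or T
= P and (P or not T) or T
= P or T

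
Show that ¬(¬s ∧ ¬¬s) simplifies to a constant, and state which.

¬(¬s ∧ ¬¬s)
= s ∨ ¬s
= True

True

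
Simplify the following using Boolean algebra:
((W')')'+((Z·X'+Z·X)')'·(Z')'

W'+Z

((W')')'+((Z·X'+Z·X)')'·(Z')'
= ((W')')'+(Z')'·(Z')'   — distribution
= ((W')')'+(Z')'   — idempotence
= ((W')')'+Z   — double negation
= W'+Z   — double negation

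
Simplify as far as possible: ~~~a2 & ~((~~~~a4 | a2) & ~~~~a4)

~~~a2 & ~((~~~~a4 | a2) & ~~~~a4)
= ~~~a2 & ~~~~~a4   (absorption)
= ~~~a2 & ~~~a4   (double negation)
= ~a2 & ~~~a4   (double negation)
= ~a2 & ~a4   (double negation)

~a2 & ~a4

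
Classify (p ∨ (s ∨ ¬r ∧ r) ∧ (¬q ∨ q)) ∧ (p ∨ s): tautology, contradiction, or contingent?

contingent

(p ∨ (s ∨ ¬r ∧ r) ∧ (¬q ∨ q)) ∧ (p ∨ s)
= (p ∨ s ∨ ¬r ∧ r) ∧ (p ∨ s)
= (p ∨ s) ∧ (p ∨ s)
= p ∨ s
This depends on p, s, so it is not a constant.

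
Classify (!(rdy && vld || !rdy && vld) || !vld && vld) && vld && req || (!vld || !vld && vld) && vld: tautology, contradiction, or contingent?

contradiction

(!(rdy && vld || !rdy && vld) || !vld && vld) && vld && req || (!vld || !vld && vld) && vld
= (!vld || !vld && vld) && vld && req || (!vld || !vld && vld) && vld
= (!vld || !vld && vld) && vld
= !vld && vld
= false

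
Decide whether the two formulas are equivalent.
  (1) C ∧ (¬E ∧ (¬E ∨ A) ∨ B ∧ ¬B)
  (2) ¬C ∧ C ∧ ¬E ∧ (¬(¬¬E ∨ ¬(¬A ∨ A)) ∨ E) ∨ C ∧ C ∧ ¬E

E1: C ∧ (¬E ∧ (¬E ∨ A) ∨ B ∧ ¬B)
    = C ∧ ¬E ∧ (¬E ∨ A)
    = C ∧ ¬E
E2: ¬C ∧ C ∧ ¬E ∧ (¬(¬¬E ∨ ¬(¬A ∨ A)) ∨ E) ∨ C ∧ C ∧ ¬E
    = ¬C ∧ C ∧ ¬E ∧ (¬E ∧ (¬A ∨ A) ∨ E) ∨ C ∧ C ∧ ¬E
    = ¬C ∧ C ∧ ¬E ∧ (¬E ∨ E) ∨ C ∧ C ∧ ¬E
    = ¬C ∧ C ∧ ¬E ∨ C ∧ C ∧ ¬E
    = C ∧ ¬E
Both reduce to C ∧ ¬E, so they are equivalent.

Yes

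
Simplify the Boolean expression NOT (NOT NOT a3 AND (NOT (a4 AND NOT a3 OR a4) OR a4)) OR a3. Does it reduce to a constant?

TRUE

NOT (NOT NOT a3 AND (NOT (a4 AND NOT a3 OR a4) OR a4)) OR a3
= NOT (NOT NOT a3 AND (NOT a4 OR a4)) OR a3   — absorption
= NOT NOT NOT a3 OR a3   — complement / identity
= NOT a3 OR a3   — double negation
= TRUE   — complement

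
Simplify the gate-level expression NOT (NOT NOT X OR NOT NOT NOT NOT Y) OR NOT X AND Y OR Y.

NOT X OR Y

NOT (NOT NOT X OR NOT NOT NOT NOT Y) OR NOT X AND Y OR Y
= NOT X AND NOT NOT NOT Y OR NOT X AND Y OR Y   [De Morgan]
= NOT X AND NOT Y OR NOT X AND Y OR Y   [double negation]
= NOT X OR Y   [distribution]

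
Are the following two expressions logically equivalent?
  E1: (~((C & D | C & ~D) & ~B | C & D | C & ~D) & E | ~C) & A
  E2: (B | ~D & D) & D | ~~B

E1: (~((C & D | C & ~D) & ~B | C & D | C & ~D) & E | ~C) & A
    = (~(C & D | C & ~D) & E | ~C) & A   — absorption
    = (~C & E | ~C) & A   — distribution
    = ~C & A   — absorption
E2: (B | ~D & D) & D | ~~B
    = B & D | ~~B   — complement / identity
    = B & D | B   — double negation
    = B   — absorption
These differ: at A=0, B=1, C=1, D=0, E=0, E1 = 0 but E2 = 1.

No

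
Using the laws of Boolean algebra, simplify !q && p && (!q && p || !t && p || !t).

!q && p && (!q && p || !t && p || !t)
= !q && p && (!q && p || !t)   (absorption)
= !q && p   (absorption)

!q && p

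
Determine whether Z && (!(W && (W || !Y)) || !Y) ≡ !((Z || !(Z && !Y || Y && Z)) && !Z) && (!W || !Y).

Yes

E1: Z && (!(W && (W || !Y)) || !Y)
    = Z && (!W || !Y)   — absorption
E2: !((Z || !(Z && !Y || Y && Z)) && !Z) && (!W || !Y)
    = !((Z || !Z) && !Z) && (!W || !Y)   — distribution
    = !!Z && (!W || !Y)   — complement / identity
    = Z && (!W || !Y)   — double negation
Both reduce to Z && (!W || !Y), so they are equivalent.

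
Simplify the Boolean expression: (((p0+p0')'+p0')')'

(((p0+p0')'+p0')')'
= ((p0+p0')·p0)'
= p0'

p0'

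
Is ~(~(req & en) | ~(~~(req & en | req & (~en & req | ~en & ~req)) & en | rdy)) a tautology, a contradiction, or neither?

~(~(req & en) | ~(~~(req & en | req & (~en & req | ~en & ~req)) & en | rdy))
= ~(~(req & en) | ~((req & en | req & (~en & req | ~en & ~req)) & en | rdy))   (double negation)
= ~(~(req & en) | ~((req & en | req & ~en) & en | rdy))   (distribution)
= ~(~(req & en) | ~(req & en | rdy))   (distribution)
= req & en & (req & en | rdy)   (De Morgan)
= req & en   (absorption)
This depends on en, req, so it is not a constant.

neither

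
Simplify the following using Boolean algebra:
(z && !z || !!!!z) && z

z

(z && !z || !!!!z) && z
= (z && !z || !!z) && z
= (z && !z || z) && z
= z && z
= z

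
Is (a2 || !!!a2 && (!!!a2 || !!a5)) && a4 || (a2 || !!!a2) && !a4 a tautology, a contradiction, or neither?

tautology

(a2 || !!!a2 && (!!!a2 || !!a5)) && a4 || (a2 || !!!a2) && !a4
= (a2 || !!!a2 && (!!!a2 || a5)) && a4 || (a2 || !!!a2) && !a4   — double negation
= (a2 || !!!a2) && a4 || (a2 || !!!a2) && !a4   — absorption
= a2 || !!!a2   — distribution
= a2 || !a2   — double negation
= true   — complement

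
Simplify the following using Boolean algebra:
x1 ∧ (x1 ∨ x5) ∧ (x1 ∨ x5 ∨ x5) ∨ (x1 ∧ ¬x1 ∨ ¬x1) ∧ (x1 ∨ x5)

x1 ∧ (x1 ∨ x5) ∧ (x1 ∨ x5 ∨ x5) ∨ (x1 ∧ ¬x1 ∨ ¬x1) ∧ (x1 ∨ x5)
= x1 ∧ (x1 ∨ x5) ∨ (x1 ∧ ¬x1 ∨ ¬x1) ∧ (x1 ∨ x5)   — absorption
= x1 ∧ (x1 ∨ x5) ∨ ¬x1 ∧ (x1 ∨ x5)   — complement / identity
= x1 ∨ x5   — distribution

x1 ∨ x5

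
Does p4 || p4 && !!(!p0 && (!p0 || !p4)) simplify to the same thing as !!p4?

Yes

E1: p4 || p4 && !!(!p0 && (!p0 || !p4))
    = p4 || p4 && !!!p0
    = p4 || p4 && !p0
    = p4
E2: !!p4
    = p4
Both reduce to p4, so they are equivalent.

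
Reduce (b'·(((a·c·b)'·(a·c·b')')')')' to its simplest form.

b+a·c

(b'·(((a·c·b)'·(a·c·b')')')')'
= b+((a·c·b)'·(a·c·b')')'   (De Morgan)
= b+a·c·b+a·c·b'   (De Morgan)
= b+a·c   (distribution)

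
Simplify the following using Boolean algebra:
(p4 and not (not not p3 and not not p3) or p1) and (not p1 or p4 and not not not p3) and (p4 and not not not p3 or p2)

p4 and not p3

(p4 and not (not not p3 and not not p3) or p1) and (not p1 or p4 and not not not p3) and (p4 and not not not p3 or p2)
= (p4 and not not not p3 or p1) and (not p1 or p4 and not not not p3) and (p4 and not not not p3 or p2)   (idempotence)
= (p4 and not not not p3 or p1 and not p1) and (p4 and not not not p3 or p2)   (distribution)
= p4 and not not not p3 and (p4 and not not not p3 or p2)   (complement / identity)
= p4 and not not not p3   (absorption)
= p4 and not p3   (double negation)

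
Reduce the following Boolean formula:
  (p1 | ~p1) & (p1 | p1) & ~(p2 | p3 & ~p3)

(p1 | ~p1) & (p1 | p1) & ~(p2 | p3 & ~p3)
= (p1 | p1) & ~(p2 | p3 & ~p3)
= (p1 | p1) & ~p2
= p1 & ~p2

p1 & ~p2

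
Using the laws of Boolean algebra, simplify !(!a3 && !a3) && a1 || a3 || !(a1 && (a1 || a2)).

a3 || !a1

!(!a3 && !a3) && a1 || a3 || !(a1 && (a1 || a2))
= !(!a3 && !a3) && a1 || a3 || !a1   — absorption
= !!a3 && a1 || a3 || !a1   — idempotence
= a3 && a1 || a3 || !a1   — double negation
= a3 || !a1   — absorption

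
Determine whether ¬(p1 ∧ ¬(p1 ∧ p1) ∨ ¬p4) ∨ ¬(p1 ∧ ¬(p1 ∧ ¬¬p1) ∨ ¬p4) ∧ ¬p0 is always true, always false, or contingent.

contingent

¬(p1 ∧ ¬(p1 ∧ p1) ∨ ¬p4) ∨ ¬(p1 ∧ ¬(p1 ∧ ¬¬p1) ∨ ¬p4) ∧ ¬p0
= ¬(p1 ∧ ¬(p1 ∧ p1) ∨ ¬p4) ∨ ¬(p1 ∧ ¬(p1 ∧ p1) ∨ ¬p4) ∧ ¬p0   (double negation)
= ¬(p1 ∧ ¬(p1 ∧ p1) ∨ ¬p4)   (absorption)
= ¬(p1 ∧ ¬p1 ∨ ¬p4)   (idempotence)
= ¬¬p4   (complement / identity)
= p4   (double negation)
This depends on p4, so it is not a constant.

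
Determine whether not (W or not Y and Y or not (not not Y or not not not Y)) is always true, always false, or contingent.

not (W or not Y and Y or not (not not Y or not not not Y))
= not (W or not Y and Y or not (not not Y or not Y))   [double negation]
= not (W or not Y and Y or not Y and Y)   [De Morgan]
= not (W or not Y and Y)   [complement / identity]
= not W   [complement / identity]
This depends on W, so it is not a constant.

contingent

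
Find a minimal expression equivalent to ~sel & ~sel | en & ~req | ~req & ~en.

~sel & ~sel | en & ~req | ~req & ~en
= ~sel & ~sel | ~req   — distribution
= ~sel | ~req   — idempotence

~sel | ~req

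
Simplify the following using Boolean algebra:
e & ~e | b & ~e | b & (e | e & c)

e & ~e | b & ~e | b & (e | e & c)
= b & ~e | b & (e | e & c)   (complement / identity)
= b & ~e | b & e   (absorption)
= b   (distribution)

b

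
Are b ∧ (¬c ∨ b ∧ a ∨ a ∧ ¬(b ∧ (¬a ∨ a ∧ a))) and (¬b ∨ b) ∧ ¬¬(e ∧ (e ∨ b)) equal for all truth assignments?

No

E1: b ∧ (¬c ∨ b ∧ a ∨ a ∧ ¬(b ∧ (¬a ∨ a ∧ a)))
    = b ∧ (¬c ∨ b ∧ a ∨ a ∧ ¬(b ∧ (¬a ∨ a)))   [idempotence]
    = b ∧ (¬c ∨ b ∧ a ∨ a ∧ ¬b)   [complement / identity]
    = b ∧ (¬c ∨ a)   [distribution]
E2: (¬b ∨ b) ∧ ¬¬(e ∧ (e ∨ b))
    = (¬b ∨ b) ∧ ¬¬e   [absorption]
    = ¬¬e   [complement / identity]
    = e   [double negation]
These differ: at a=1, b=0, c=0, e=1, E1 = 0 but E2 = 1.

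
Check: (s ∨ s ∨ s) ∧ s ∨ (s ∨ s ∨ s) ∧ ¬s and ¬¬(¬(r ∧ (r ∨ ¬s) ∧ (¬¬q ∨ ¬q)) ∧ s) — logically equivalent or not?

No

E1: (s ∨ s ∨ s) ∧ s ∨ (s ∨ s ∨ s) ∧ ¬s
    = s ∨ s ∨ s   — distribution
    = s ∨ s   — idempotence
    = s   — idempotence
E2: ¬¬(¬(r ∧ (r ∨ ¬s) ∧ (¬¬q ∨ ¬q)) ∧ s)
    = ¬¬(¬(r ∧ (r ∨ ¬s) ∧ (q ∨ ¬q)) ∧ s)   — double negation
    = ¬(r ∧ (r ∨ ¬s) ∧ (q ∨ ¬q)) ∧ s   — double negation
    = ¬(r ∧ (r ∨ ¬s)) ∧ s   — complement / identity
    = ¬r ∧ s   — absorption
These differ: at q=0, r=1, s=1, E1 = 1 but E2 = 0.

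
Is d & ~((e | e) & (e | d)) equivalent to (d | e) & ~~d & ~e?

Yes

E1: d & ~((e | e) & (e | d))
    = d & ~(e | e & d)   — distribution
    = d & ~e   — absorption
E2: (d | e) & ~~d & ~e
    = (d | e) & d & ~e   — double negation
    = d & ~e   — absorption
Both reduce to d & ~e, so they are equivalent.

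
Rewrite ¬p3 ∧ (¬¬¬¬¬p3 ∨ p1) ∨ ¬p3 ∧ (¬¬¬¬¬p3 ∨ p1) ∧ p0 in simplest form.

¬p3

¬p3 ∧ (¬¬¬¬¬p3 ∨ p1) ∨ ¬p3 ∧ (¬¬¬¬¬p3 ∨ p1) ∧ p0
= ¬p3 ∧ (¬¬¬¬¬p3 ∨ p1)
= ¬p3 ∧ (¬¬¬p3 ∨ p1)
= ¬p3 ∧ (¬p3 ∨ p1)
= ¬p3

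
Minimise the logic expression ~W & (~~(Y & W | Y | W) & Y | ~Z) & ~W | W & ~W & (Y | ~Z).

~W & (~~(Y & W | Y | W) & Y | ~Z) & ~W | W & ~W & (Y | ~Z)
= ~W & (~~(Y | W) & Y | ~Z) & ~W | W & ~W & (Y | ~Z)   (absorption)
= ~W & ((Y | W) & Y | ~Z) & ~W | W & ~W & (Y | ~Z)   (double negation)
= ~W & (Y | ~Z) & ~W | W & ~W & (Y | ~Z)   (absorption)
= ~W & (Y | ~Z)   (distribution)

~W & (Y | ~Z)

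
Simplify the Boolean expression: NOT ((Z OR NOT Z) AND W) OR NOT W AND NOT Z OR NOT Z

NOT W OR NOT Z

NOT ((Z OR NOT Z) AND W) OR NOT W AND NOT Z OR NOT Z
= NOT W OR NOT W AND NOT Z OR NOT Z
= NOT W OR NOT Z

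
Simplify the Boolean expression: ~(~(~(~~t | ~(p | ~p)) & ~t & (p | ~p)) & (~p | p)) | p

~(~(~(~~t | ~(p | ~p)) & ~t & (p | ~p)) & (~p | p)) | p
= ~(~(~t & (p | ~p) & ~t & (p | ~p)) & (~p | p)) | p
= ~(~(~t & (p | ~p)) & (~p | p)) | p
= ~~(~t & (p | ~p)) | p
= ~~~t | p
= ~t | p

~t | p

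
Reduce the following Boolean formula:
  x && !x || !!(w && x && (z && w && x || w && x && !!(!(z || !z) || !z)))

w && x

x && !x || !!(w && x && (z && w && x || w && x && !!(!(z || !z) || !z)))
= x && !x || !!(w && x && (z && w && x || w && x && !((z || !z) && z)))
= !!(w && x && (z && w && x || w && x && !((z || !z) && z)))
= !!(w && x && (z && w && x || w && x && !z))
= !!(w && x && w && x)
= !!(w && x)
= w && x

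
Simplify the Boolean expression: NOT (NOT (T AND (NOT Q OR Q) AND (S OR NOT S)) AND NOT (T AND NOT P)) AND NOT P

T AND NOT P

NOT (NOT (T AND (NOT Q OR Q) AND (S OR NOT S)) AND NOT (T AND NOT P)) AND NOT P
= NOT (NOT (T AND (NOT Q OR Q)) AND NOT (T AND NOT P)) AND NOT P   — complement / identity
= NOT (NOT T AND NOT (T AND NOT P)) AND NOT P   — complement / identity
= (T OR T AND NOT P) AND NOT P   — De Morgan
= T AND NOT P   — absorption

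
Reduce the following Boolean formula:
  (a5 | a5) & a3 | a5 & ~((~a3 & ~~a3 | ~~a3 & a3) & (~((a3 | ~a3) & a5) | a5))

(a5 | a5) & a3 | a5 & ~((~a3 & ~~a3 | ~~a3 & a3) & (~((a3 | ~a3) & a5) | a5))
= (a5 | a5) & a3 | a5 & ~(~~a3 & (~((a3 | ~a3) & a5) | a5))
= a5 & a3 | a5 & ~(~~a3 & (~((a3 | ~a3) & a5) | a5))
= a5 & a3 | a5 & ~(~~a3 & (~a5 | a5))
= a5 & a3 | a5 & ~~~a3
= a5 & a3 | a5 & ~a3
= a5

a5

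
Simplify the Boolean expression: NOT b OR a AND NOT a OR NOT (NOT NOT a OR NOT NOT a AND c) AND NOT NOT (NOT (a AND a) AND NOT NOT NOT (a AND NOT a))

NOT b OR NOT a

NOT b OR a AND NOT a OR NOT (NOT NOT a OR NOT NOT a AND c) AND NOT NOT (NOT (a AND a) AND NOT NOT NOT (a AND NOT a))
= NOT b OR a AND NOT a OR NOT (NOT NOT a OR NOT NOT a AND c) AND NOT NOT (NOT (a AND a) AND NOT (a AND NOT a))
= NOT b OR a AND NOT a OR NOT NOT NOT a AND NOT NOT (NOT (a AND a) AND NOT (a AND NOT a))
= NOT b OR a AND NOT a OR NOT NOT NOT a AND NOT (a AND a OR a AND NOT a)
= NOT b OR a AND NOT a OR NOT NOT NOT a AND NOT a
= NOT b OR a AND NOT a OR NOT a AND NOT a
= NOT b OR NOT a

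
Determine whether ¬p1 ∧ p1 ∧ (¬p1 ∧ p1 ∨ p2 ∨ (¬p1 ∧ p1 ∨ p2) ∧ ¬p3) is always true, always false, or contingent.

always false

¬p1 ∧ p1 ∧ (¬p1 ∧ p1 ∨ p2 ∨ (¬p1 ∧ p1 ∨ p2) ∧ ¬p3)
= ¬p1 ∧ p1 ∧ (¬p1 ∧ p1 ∨ p2)   — absorption
= ¬p1 ∧ p1   — absorption
= False   — complement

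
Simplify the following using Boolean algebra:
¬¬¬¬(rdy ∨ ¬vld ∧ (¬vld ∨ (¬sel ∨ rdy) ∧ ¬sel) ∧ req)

¬¬¬¬(rdy ∨ ¬vld ∧ (¬vld ∨ (¬sel ∨ rdy) ∧ ¬sel) ∧ req)
= ¬¬¬¬(rdy ∨ ¬vld ∧ (¬vld ∨ ¬sel) ∧ req)   (absorption)
= ¬¬¬¬(rdy ∨ ¬vld ∧ req)   (absorption)
= ¬¬(rdy ∨ ¬vld ∧ req)   (double negation)
= rdy ∨ ¬vld ∧ req   (double negation)

rdy ∨ ¬vld ∧ req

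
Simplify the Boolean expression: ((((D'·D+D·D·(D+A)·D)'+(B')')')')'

((((D'·D+D·D·(D+A)·D)'+(B')')')')'
= ((((D'·D+D·D·D)'+(B')')')')'   [absorption]
= (((D'·D+D·D·D)·B')')'   [De Morgan]
= (((D'·D+D·D)·B')')'   [idempotence]
= (D'·D+D·D)·B'   [double negation]
= D·B'   [distribution]

D·B'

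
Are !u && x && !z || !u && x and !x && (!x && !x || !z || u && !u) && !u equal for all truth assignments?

E1: !u && x && !z || !u && x
    = !u && x
E2: !x && (!x && !x || !z || u && !u) && !u
    = !x && (!x && !x || !z) && !u
    = !x && (!x || !z) && !u
    = !x && !u
These differ: at u=0, x=0, z=0, E1 = 0 but E2 = 1.

No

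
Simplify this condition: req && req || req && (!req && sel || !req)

req && req || req && (!req && sel || !req)
= req && req || req && !req
= req

req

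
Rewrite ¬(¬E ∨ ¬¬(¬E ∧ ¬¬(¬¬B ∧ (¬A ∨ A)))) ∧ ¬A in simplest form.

E ∧ ¬A

¬(¬E ∨ ¬¬(¬E ∧ ¬¬(¬¬B ∧ (¬A ∨ A)))) ∧ ¬A
= ¬(¬E ∨ ¬¬(¬E ∧ ¬¬¬¬B)) ∧ ¬A   (complement / identity)
= E ∧ ¬(¬E ∧ ¬¬¬¬B) ∧ ¬A   (De Morgan)
= E ∧ ¬(¬E ∧ ¬¬B) ∧ ¬A   (double negation)
= E ∧ (E ∨ ¬B) ∧ ¬A   (De Morgan)
= E ∧ ¬A   (absorption)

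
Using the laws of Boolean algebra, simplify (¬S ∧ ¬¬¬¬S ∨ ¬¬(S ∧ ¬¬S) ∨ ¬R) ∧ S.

S

(¬S ∧ ¬¬¬¬S ∨ ¬¬(S ∧ ¬¬S) ∨ ¬R) ∧ S
= (¬S ∧ ¬¬¬¬S ∨ S ∧ ¬¬S ∨ ¬R) ∧ S   (double negation)
= (¬S ∧ ¬¬S ∨ S ∧ ¬¬S ∨ ¬R) ∧ S   (double negation)
= (¬¬S ∨ ¬R) ∧ S   (distribution)
= (S ∨ ¬R) ∧ S   (double negation)
= S   (absorption)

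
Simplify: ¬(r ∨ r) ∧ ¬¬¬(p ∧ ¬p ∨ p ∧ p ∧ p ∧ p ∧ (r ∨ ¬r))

¬r ∧ ¬p

¬(r ∨ r) ∧ ¬¬¬(p ∧ ¬p ∨ p ∧ p ∧ p ∧ p ∧ (r ∨ ¬r))
= ¬r ∧ ¬¬¬(p ∧ ¬p ∨ p ∧ p ∧ p ∧ p ∧ (r ∨ ¬r))   — idempotence
= ¬r ∧ ¬¬¬(p ∧ ¬p ∨ p ∧ p ∧ p ∧ p)   — complement / identity
= ¬r ∧ ¬¬¬(p ∧ ¬p ∨ p ∧ p)   — idempotence
= ¬r ∧ ¬¬¬p   — distribution
= ¬r ∧ ¬p   — double negation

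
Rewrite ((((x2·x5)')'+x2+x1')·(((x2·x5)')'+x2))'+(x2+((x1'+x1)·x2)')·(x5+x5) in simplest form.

x2'+x5

((((x2·x5)')'+x2+x1')·(((x2·x5)')'+x2))'+(x2+((x1'+x1)·x2)')·(x5+x5)
= ((((x2·x5)')'+x2+x1')·(((x2·x5)')'+x2))'+(x2+((x1'+x1)·x2)')·x5
= (((x2·x5)')'+x2)'+(x2+((x1'+x1)·x2)')·x5
= (x2·x5+x2)'+(x2+((x1'+x1)·x2)')·x5
= (x2·x5+x2)'+(x2+x2')·x5
= (x2·x5+x2)'+x5
= x2'+x5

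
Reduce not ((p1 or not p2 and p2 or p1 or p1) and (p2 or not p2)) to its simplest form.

not p1

not ((p1 or not p2 and p2 or p1 or p1) and (p2 or not p2))
= not (p1 or not p2 and p2 or p1 or p1)
= not (p1 or not p2 and p2 or p1)
= not (p1 or p1)
= not p1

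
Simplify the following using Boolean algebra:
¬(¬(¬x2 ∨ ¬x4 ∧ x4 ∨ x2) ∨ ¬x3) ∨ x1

¬(¬(¬x2 ∨ ¬x4 ∧ x4 ∨ x2) ∨ ¬x3) ∨ x1
= (¬x2 ∨ ¬x4 ∧ x4 ∨ x2) ∧ x3 ∨ x1
= (¬x2 ∨ x2) ∧ x3 ∨ x1
= x3 ∨ x1

x3 ∨ x1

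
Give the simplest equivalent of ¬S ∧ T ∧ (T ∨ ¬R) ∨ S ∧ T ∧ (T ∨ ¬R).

¬S ∧ T ∧ (T ∨ ¬R) ∨ S ∧ T ∧ (T ∨ ¬R)
= T ∧ (T ∨ ¬R)
= T

T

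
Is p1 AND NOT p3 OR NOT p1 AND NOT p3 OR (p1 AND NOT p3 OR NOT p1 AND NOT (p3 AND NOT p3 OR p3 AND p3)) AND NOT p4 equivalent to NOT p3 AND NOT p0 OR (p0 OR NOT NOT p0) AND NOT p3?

Yes

E1: p1 AND NOT p3 OR NOT p1 AND NOT p3 OR (p1 AND NOT p3 OR NOT p1 AND NOT (p3 AND NOT p3 OR p3 AND p3)) AND NOT p4
    = p1 AND NOT p3 OR NOT p1 AND NOT p3 OR (p1 AND NOT p3 OR NOT p1 AND NOT p3) AND NOT p4   [distribution]
    = p1 AND NOT p3 OR NOT p1 AND NOT p3   [absorption]
    = NOT p3   [distribution]
E2: NOT p3 AND NOT p0 OR (p0 OR NOT NOT p0) AND NOT p3
    = NOT p3 AND NOT p0 OR (p0 OR p0) AND NOT p3   [double negation]
    = NOT p3 AND NOT p0 OR p0 AND NOT p3   [idempotence]
    = NOT p3   [distribution]
Both reduce to NOT p3, so they are equivalent.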